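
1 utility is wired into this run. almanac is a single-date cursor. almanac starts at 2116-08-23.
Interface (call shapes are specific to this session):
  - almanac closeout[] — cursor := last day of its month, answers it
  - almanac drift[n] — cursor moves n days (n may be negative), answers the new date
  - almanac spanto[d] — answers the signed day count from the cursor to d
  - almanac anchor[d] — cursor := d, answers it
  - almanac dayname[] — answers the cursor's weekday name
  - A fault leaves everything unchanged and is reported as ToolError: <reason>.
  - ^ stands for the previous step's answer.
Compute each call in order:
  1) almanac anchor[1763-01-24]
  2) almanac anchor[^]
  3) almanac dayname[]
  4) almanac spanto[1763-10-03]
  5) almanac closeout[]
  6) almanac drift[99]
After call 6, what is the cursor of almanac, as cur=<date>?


Answer: cur=1763-05-10

Derivation:
-> almanac anchor(d='1763-01-24')
<- 1763-01-24
-> almanac anchor(d='^')
<- 1763-01-24
-> almanac dayname()
<- Monday
-> almanac spanto(d='1763-10-03')
<- 252
-> almanac closeout()
<- 1763-01-31
-> almanac drift(n='99')
<- 1763-05-10


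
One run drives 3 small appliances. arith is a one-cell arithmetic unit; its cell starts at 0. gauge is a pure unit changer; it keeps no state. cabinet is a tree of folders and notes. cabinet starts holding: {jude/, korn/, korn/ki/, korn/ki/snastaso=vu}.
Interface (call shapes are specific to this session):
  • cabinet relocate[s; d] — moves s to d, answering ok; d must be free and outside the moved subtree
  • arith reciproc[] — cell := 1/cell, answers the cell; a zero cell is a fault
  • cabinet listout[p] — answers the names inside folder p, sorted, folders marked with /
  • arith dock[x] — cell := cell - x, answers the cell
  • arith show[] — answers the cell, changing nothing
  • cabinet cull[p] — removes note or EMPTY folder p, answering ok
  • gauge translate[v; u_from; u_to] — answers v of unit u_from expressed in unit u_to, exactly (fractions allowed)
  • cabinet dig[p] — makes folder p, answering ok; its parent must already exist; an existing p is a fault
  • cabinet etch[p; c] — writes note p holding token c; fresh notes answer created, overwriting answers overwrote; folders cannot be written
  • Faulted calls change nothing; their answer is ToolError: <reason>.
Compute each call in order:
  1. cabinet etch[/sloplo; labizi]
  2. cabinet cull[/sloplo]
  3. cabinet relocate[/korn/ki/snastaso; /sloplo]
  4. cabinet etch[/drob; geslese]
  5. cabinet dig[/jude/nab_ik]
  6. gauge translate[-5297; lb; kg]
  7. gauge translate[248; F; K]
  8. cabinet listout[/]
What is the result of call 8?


Answer: [drob, jude/, korn/, sloplo]

Derivation:
-> cabinet etch(p='/sloplo', c='labizi')
<- created
-> cabinet cull(p='/sloplo')
<- ok
-> cabinet relocate(s='/korn/ki/snastaso', d='/sloplo')
<- ok
-> cabinet etch(p='/drob', c='geslese')
<- created
-> cabinet dig(p='/jude/nab_ik')
<- ok
-> gauge translate(v='-5297', u_from='lb', u_to='kg')
<- -240267878389/100000000
-> gauge translate(v='248', u_from='F', u_to='K')
<- 7863/20
-> cabinet listout(p='/')
<- [drob, jude/, korn/, sloplo]


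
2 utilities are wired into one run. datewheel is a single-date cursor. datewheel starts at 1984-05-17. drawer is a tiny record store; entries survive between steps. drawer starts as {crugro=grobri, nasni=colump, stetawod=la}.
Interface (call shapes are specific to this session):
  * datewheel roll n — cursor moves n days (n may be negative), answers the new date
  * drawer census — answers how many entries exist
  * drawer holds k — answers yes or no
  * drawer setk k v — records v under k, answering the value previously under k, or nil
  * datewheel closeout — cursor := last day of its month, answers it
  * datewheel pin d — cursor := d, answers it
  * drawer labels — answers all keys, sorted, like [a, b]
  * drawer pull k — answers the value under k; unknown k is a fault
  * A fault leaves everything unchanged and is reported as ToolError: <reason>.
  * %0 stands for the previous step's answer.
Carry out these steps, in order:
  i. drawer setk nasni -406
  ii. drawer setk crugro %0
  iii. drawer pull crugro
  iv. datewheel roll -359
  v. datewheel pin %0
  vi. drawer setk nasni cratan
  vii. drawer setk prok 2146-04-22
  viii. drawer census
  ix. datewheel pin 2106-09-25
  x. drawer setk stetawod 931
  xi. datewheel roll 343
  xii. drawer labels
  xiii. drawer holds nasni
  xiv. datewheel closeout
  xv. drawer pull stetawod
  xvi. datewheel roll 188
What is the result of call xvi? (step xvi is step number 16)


I run drawer setk(nasni, -406), and observe colump.
Invoking drawer setk(crugro, %0), — result: grobri.
I run drawer pull(crugro), — result: colump.
Using datewheel roll(-359), giving 1983-05-24.
I use datewheel pin(%0), yielding 1983-05-24.
Calling drawer setk(nasni, cratan), giving -406.
I invoke drawer setk(prok, 2146-04-22): nil.
I use drawer census, giving 4.
I run datewheel pin(2106-09-25), and observe 2106-09-25.
I try drawer setk(stetawod, 931), → la.
I call datewheel roll(343), and get 2107-09-03.
Next I call drawer labels(), and get [crugro, nasni, prok, stetawod].
I use drawer holds(nasni), and see yes.
I call datewheel closeout(), — result: 2107-09-30.
I try drawer pull(stetawod), — result: 931.
Then datewheel roll(188): 2108-04-05.

Answer: 2108-04-05


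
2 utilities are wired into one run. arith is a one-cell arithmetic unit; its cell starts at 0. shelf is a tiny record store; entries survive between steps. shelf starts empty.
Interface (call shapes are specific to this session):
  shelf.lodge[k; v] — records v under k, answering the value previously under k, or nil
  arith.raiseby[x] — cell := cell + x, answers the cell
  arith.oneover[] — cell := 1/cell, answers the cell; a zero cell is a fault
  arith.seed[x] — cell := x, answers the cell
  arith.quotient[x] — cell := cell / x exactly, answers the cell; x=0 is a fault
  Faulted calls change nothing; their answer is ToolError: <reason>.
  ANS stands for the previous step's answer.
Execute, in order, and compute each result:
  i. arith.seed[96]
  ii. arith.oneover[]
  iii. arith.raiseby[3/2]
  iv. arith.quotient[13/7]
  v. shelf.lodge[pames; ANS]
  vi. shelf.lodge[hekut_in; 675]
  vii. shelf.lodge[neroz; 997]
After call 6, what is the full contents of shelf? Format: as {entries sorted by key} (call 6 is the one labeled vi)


>>> seed x='96'
  96
>>> oneover
  1/96
>>> raiseby x='3/2'
  145/96
>>> quotient x='13/7'
  1015/1248
>>> lodge k='pames' v='ANS'
  nil
>>> lodge k='hekut_in' v='675'
  nil
>>> lodge k='neroz' v='997'
  nil

Answer: {hekut_in=675, pames=1015/1248}


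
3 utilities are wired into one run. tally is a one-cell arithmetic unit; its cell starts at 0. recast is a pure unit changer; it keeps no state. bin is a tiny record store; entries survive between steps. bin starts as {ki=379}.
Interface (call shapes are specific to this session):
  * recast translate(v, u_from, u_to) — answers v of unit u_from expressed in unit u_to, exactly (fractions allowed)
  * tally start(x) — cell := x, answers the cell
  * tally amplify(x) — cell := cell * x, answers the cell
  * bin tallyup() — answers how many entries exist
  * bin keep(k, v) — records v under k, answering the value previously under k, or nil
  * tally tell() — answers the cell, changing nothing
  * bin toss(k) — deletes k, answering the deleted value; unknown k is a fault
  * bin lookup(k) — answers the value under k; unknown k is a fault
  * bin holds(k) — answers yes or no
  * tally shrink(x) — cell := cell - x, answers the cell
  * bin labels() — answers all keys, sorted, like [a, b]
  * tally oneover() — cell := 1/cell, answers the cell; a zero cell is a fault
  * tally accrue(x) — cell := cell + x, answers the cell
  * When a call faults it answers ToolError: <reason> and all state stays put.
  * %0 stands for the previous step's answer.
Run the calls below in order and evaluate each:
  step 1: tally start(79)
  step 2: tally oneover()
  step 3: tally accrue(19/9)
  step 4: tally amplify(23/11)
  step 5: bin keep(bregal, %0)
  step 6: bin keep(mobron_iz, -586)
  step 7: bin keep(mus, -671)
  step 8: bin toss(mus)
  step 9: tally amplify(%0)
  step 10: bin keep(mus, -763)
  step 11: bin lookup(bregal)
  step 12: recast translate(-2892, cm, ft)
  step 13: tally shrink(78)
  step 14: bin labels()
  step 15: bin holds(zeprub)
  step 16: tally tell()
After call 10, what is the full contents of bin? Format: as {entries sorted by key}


Answer: {bregal=34730/7821, ki=379, mobron_iz=-586, mus=-763}

Derivation:
% tally start 79
[out] 79
% tally oneover
[out] 1/79
% tally accrue 19/9
[out] 1510/711
% tally amplify 23/11
[out] 34730/7821
% bin keep bregal %0
[out] nil
% bin keep mobron_iz -586
[out] nil
% bin keep mus -671
[out] nil
% bin toss mus
[out] -671
% tally amplify %0
[out] -2118530/711
% bin keep mus -763
[out] nil
% bin lookup bregal
[out] 34730/7821
% recast translate -2892 cm ft
[out] -12050/127
% tally shrink 78
[out] -2173988/711
% bin labels
[out] [bregal, ki, mobron_iz, mus]
% bin holds zeprub
[out] no
% tally tell
[out] -2173988/711


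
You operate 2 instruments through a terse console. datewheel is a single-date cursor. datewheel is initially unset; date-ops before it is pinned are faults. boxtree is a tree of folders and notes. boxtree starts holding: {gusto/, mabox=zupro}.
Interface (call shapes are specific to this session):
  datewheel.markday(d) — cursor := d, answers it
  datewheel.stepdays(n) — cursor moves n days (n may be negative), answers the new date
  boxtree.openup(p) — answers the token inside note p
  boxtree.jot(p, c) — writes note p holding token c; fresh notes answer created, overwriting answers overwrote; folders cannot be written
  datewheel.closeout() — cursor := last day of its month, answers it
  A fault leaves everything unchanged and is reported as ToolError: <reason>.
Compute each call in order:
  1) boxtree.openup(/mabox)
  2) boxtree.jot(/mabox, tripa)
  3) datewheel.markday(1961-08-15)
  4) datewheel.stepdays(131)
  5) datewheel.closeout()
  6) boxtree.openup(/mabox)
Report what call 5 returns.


Answer: 1961-12-31

Derivation:
I use openup passing p→/mabox, which returns zupro.
Invoking jot passing p→/mabox, c→tripa, yielding overwrote.
Invoking markday passing d→1961-08-15, → 1961-08-15.
I run stepdays passing n→131, and see 1961-12-24.
Now I run closeout, yielding 1961-12-31.
I try openup passing p→/mabox, and get tripa.


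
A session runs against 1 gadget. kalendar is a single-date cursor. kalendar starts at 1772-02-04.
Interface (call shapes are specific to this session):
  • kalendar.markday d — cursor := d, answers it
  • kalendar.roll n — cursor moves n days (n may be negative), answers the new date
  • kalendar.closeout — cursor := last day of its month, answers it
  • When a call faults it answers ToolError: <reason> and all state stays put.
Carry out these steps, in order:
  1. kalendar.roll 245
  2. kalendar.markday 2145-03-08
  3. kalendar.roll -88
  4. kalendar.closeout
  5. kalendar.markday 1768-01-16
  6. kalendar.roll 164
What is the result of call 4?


·→ kalendar.roll(n→245)
·← 1772-10-06
·→ kalendar.markday(d→2145-03-08)
·← 2145-03-08
·→ kalendar.roll(n→-88)
·← 2144-12-10
·→ kalendar.closeout()
·← 2144-12-31
·→ kalendar.markday(d→1768-01-16)
·← 1768-01-16
·→ kalendar.roll(n→164)
·← 1768-06-28

Answer: 2144-12-31


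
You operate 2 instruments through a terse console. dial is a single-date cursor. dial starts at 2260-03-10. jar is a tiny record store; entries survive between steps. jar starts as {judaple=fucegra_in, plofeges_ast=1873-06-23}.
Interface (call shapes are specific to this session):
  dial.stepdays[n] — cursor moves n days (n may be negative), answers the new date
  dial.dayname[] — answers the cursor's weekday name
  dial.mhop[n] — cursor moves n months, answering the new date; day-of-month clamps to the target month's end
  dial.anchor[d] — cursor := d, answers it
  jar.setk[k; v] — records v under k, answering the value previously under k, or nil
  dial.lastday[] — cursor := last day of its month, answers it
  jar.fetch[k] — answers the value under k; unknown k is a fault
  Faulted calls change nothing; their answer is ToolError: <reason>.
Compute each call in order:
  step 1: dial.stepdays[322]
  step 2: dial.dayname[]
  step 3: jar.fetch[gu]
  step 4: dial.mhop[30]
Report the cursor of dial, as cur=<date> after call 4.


~$ dial.stepdays n→322
  2261-01-26
~$ dial.dayname
  Saturday
~$ jar.fetch k→gu
  ToolError: no such key gu
~$ dial.mhop n→30
  2263-07-26

Answer: cur=2263-07-26


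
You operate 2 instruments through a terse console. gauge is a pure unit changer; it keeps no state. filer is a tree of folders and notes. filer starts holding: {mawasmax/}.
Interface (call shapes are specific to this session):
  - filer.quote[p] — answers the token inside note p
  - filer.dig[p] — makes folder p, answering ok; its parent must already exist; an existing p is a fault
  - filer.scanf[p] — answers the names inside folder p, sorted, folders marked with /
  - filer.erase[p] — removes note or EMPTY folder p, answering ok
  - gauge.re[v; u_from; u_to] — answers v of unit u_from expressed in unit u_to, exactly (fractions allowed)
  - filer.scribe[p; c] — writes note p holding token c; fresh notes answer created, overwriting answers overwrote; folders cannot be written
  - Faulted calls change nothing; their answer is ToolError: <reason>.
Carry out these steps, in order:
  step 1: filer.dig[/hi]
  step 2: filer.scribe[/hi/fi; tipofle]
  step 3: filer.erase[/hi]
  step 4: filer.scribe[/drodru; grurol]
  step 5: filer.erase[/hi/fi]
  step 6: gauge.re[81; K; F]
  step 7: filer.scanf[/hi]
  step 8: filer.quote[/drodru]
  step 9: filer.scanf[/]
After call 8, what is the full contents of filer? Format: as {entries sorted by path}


Answer: {drodru=grurol, hi/, mawasmax/}

Derivation:
% filer.dig(/hi) -> ok
% filer.scribe(/hi/fi, tipofle) -> created
% filer.erase(/hi) -> ToolError: not empty
% filer.scribe(/drodru, grurol) -> created
% filer.erase(/hi/fi) -> ok
% gauge.re(81, K, F) -> -31387/100
% filer.scanf(/hi) -> []
% filer.quote(/drodru) -> grurol
% filer.scanf(/) -> [drodru, hi/, mawasmax/]


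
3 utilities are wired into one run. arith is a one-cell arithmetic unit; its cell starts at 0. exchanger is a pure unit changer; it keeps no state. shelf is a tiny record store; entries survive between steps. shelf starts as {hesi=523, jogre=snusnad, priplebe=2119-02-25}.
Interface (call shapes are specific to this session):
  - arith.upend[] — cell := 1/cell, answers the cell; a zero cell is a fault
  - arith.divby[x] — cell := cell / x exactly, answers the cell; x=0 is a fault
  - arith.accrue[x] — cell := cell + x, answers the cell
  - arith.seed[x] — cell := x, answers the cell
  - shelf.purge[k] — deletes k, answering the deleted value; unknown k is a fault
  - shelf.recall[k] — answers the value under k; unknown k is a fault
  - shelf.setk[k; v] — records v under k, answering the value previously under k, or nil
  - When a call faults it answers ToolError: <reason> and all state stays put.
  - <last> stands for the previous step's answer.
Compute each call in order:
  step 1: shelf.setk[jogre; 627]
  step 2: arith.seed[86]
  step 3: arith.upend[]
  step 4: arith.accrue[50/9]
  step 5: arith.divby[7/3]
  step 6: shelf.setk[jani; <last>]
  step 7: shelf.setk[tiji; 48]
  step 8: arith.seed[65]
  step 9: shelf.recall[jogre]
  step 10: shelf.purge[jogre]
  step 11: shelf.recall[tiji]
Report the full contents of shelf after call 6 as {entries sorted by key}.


-- 1. shelf.setk(jogre, 627) ~> snusnad
-- 2. arith.seed(86) ~> 86
-- 3. arith.upend() ~> 1/86
-- 4. arith.accrue(50/9) ~> 4309/774
-- 5. arith.divby(7/3) ~> 4309/1806
-- 6. shelf.setk(jani, <last>) ~> nil
-- 7. shelf.setk(tiji, 48) ~> nil
-- 8. arith.seed(65) ~> 65
-- 9. shelf.recall(jogre) ~> 627
-- 10. shelf.purge(jogre) ~> 627
-- 11. shelf.recall(tiji) ~> 48

Answer: {hesi=523, jani=4309/1806, jogre=627, priplebe=2119-02-25}


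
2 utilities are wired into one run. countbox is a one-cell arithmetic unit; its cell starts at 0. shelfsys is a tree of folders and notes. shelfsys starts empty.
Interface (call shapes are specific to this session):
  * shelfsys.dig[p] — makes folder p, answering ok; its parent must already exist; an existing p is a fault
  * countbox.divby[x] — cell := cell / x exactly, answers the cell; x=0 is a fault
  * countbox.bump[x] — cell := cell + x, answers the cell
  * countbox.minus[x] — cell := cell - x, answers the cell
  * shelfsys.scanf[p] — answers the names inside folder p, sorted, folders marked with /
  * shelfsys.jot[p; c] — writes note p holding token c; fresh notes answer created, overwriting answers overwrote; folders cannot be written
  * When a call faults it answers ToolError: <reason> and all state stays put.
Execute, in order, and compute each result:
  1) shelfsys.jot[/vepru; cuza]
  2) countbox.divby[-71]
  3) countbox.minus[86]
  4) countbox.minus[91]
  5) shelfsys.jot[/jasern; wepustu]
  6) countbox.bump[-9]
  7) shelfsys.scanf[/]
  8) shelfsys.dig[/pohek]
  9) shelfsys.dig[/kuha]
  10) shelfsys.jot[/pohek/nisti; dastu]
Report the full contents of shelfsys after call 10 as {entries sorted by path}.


! 1. jot(p: /vepru, c: cuza) : created
! 2. divby(x: -71) : 0
! 3. minus(x: 86) : -86
! 4. minus(x: 91) : -177
! 5. jot(p: /jasern, c: wepustu) : created
! 6. bump(x: -9) : -186
! 7. scanf(p: /) : [jasern, vepru]
! 8. dig(p: /pohek) : ok
! 9. dig(p: /kuha) : ok
! 10. jot(p: /pohek/nisti, c: dastu) : created

Answer: {jasern=wepustu, kuha/, pohek/, pohek/nisti=dastu, vepru=cuza}


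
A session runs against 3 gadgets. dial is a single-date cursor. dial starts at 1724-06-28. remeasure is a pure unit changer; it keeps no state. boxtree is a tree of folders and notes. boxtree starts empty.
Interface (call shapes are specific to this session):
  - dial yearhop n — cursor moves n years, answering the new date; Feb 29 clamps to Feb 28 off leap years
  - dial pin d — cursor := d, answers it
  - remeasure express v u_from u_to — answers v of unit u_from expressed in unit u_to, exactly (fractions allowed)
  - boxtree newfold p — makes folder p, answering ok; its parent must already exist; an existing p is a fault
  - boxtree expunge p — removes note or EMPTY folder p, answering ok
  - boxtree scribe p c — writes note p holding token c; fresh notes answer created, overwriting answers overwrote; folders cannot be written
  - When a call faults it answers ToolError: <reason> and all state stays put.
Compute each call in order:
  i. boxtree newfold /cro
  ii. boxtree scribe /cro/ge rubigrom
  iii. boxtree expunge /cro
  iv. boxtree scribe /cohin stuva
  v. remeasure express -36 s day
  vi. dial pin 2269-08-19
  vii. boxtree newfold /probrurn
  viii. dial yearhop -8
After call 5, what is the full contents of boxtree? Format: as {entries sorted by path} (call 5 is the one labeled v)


Answer: {cohin=stuva, cro/, cro/ge=rubigrom}

Derivation:
CALL boxtree newfold[p='/cro']
RET  ok
CALL boxtree scribe[p='/cro/ge'; c='rubigrom']
RET  created
CALL boxtree expunge[p='/cro']
RET  ToolError: not empty
CALL boxtree scribe[p='/cohin'; c='stuva']
RET  created
CALL remeasure express[v='-36'; u_from='s'; u_to='day']
RET  -1/2400
CALL dial pin[d='2269-08-19']
RET  2269-08-19
CALL boxtree newfold[p='/probrurn']
RET  ok
CALL dial yearhop[n='-8']
RET  2261-08-19


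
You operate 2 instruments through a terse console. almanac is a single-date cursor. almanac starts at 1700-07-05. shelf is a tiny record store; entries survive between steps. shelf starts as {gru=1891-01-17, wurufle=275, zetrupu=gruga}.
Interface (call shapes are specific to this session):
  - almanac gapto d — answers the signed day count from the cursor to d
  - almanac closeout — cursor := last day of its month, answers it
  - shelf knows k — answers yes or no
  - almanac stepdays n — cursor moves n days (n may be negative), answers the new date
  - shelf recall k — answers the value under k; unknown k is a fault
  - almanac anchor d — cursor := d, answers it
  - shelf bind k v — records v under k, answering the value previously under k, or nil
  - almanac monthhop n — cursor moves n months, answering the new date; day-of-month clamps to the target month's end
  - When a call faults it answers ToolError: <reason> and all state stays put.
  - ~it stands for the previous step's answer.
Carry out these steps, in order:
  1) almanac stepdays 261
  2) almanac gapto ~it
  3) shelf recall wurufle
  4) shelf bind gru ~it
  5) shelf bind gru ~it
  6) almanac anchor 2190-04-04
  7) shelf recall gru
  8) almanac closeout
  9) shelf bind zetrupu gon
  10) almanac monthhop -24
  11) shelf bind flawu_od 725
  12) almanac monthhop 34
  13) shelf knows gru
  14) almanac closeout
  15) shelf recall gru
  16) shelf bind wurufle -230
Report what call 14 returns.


Answer: 2191-02-28

Derivation:
[in] almanac stepdays 261
[out] 1701-03-23
[in] almanac gapto ~it
[out] 0
[in] shelf recall wurufle
[out] 275
[in] shelf bind gru ~it
[out] 1891-01-17
[in] shelf bind gru ~it
[out] 275
[in] almanac anchor 2190-04-04
[out] 2190-04-04
[in] shelf recall gru
[out] 1891-01-17
[in] almanac closeout
[out] 2190-04-30
[in] shelf bind zetrupu gon
[out] gruga
[in] almanac monthhop -24
[out] 2188-04-30
[in] shelf bind flawu_od 725
[out] nil
[in] almanac monthhop 34
[out] 2191-02-28
[in] shelf knows gru
[out] yes
[in] almanac closeout
[out] 2191-02-28
[in] shelf recall gru
[out] 1891-01-17
[in] shelf bind wurufle -230
[out] 275


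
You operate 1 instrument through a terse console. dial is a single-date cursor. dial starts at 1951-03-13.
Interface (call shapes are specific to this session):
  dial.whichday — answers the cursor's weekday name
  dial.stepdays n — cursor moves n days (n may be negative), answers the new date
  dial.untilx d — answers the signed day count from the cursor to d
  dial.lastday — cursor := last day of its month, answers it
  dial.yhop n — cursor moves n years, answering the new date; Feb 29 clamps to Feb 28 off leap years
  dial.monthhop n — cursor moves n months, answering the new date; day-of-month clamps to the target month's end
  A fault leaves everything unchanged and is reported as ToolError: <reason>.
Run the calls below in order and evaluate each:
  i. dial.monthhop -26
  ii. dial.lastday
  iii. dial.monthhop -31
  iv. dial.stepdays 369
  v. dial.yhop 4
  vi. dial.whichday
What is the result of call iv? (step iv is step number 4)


Answer: 1947-07-04

Derivation:
> dial.monthhop -26
:: 1949-01-13
> dial.lastday
:: 1949-01-31
> dial.monthhop -31
:: 1946-06-30
> dial.stepdays 369
:: 1947-07-04
> dial.yhop 4
:: 1951-07-04
> dial.whichday
:: Wednesday


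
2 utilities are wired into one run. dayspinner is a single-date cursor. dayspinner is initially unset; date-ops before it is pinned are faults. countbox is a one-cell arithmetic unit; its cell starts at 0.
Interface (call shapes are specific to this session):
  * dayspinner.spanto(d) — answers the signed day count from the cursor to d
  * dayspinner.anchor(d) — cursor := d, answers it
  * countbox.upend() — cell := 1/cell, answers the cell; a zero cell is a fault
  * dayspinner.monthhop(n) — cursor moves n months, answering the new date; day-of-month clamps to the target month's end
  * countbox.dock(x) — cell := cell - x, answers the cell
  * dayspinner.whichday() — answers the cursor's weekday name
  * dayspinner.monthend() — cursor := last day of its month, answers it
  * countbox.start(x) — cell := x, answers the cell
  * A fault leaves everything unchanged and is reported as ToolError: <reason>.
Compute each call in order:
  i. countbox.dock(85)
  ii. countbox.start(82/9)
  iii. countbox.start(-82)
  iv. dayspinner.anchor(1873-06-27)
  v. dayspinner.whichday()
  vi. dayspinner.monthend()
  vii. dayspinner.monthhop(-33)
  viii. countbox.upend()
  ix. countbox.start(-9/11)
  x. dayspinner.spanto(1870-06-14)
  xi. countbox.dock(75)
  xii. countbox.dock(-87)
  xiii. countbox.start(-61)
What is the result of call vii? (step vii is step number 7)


Answer: 1870-09-30

Derivation:
>> countbox.dock(x='85')
<< -85
>> countbox.start(x='82/9')
<< 82/9
>> countbox.start(x='-82')
<< -82
>> dayspinner.anchor(d='1873-06-27')
<< 1873-06-27
>> dayspinner.whichday()
<< Friday
>> dayspinner.monthend()
<< 1873-06-30
>> dayspinner.monthhop(n='-33')
<< 1870-09-30
>> countbox.upend()
<< -1/82
>> countbox.start(x='-9/11')
<< -9/11
>> dayspinner.spanto(d='1870-06-14')
<< -108
>> countbox.dock(x='75')
<< -834/11
>> countbox.dock(x='-87')
<< 123/11
>> countbox.start(x='-61')
<< -61


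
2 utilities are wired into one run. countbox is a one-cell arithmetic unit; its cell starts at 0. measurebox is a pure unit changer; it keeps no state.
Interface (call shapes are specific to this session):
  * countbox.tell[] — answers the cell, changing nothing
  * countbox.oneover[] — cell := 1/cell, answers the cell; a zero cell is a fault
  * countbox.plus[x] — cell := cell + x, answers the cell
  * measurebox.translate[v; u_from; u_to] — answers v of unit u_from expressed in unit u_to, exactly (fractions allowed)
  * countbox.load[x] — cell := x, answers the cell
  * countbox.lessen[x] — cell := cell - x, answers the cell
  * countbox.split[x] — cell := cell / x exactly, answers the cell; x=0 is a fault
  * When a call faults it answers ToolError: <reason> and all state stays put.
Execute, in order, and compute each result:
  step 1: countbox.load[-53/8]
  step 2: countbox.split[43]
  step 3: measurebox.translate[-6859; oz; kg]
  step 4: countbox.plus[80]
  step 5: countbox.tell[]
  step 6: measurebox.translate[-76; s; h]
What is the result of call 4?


Answer: 27467/344

Derivation:
Act: countbox.load[x: -53/8]
Obs: -53/8
Act: countbox.split[x: 43]
Obs: -53/344
Act: measurebox.translate[v: -6859; u_from: oz; u_to: kg]
Obs: -311119006583/1600000000
Act: countbox.plus[x: 80]
Obs: 27467/344
Act: countbox.tell[]
Obs: 27467/344
Act: measurebox.translate[v: -76; u_from: s; u_to: h]
Obs: -19/900


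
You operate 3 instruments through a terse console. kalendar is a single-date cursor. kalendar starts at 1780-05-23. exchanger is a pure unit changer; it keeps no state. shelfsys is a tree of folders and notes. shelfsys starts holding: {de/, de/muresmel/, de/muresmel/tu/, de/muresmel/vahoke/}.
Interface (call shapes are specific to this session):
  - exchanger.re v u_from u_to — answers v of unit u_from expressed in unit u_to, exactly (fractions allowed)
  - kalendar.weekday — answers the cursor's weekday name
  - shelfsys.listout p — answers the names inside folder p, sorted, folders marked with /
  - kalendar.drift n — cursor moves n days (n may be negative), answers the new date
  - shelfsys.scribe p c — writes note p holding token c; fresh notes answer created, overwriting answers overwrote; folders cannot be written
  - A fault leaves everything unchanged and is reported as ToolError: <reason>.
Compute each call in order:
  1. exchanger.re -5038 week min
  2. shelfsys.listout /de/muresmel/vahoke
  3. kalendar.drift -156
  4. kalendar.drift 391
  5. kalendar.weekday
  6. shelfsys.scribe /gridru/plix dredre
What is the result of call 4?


% 1. exchanger.re(v: -5038, u_from: week, u_to: min) == -50783040
% 2. shelfsys.listout(p: /de/muresmel/vahoke) == []
% 3. kalendar.drift(n: -156) == 1779-12-19
% 4. kalendar.drift(n: 391) == 1781-01-13
% 5. kalendar.weekday() == Saturday
% 6. shelfsys.scribe(p: /gridru/plix, c: dredre) == ToolError: no parent

Answer: 1781-01-13


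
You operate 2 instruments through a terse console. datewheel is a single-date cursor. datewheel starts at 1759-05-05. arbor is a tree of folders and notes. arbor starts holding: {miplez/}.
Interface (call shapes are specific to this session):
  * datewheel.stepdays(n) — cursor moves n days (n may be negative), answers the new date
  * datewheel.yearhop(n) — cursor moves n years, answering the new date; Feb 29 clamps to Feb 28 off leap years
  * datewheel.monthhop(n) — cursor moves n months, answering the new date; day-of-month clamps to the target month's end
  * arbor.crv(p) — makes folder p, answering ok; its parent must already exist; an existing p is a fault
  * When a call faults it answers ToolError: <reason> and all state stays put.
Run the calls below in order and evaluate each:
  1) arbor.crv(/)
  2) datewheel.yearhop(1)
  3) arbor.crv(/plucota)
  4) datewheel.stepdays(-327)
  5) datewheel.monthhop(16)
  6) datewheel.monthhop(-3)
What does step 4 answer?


-- arbor.crv(p→/) => ToolError: exists
-- datewheel.yearhop(n→1) => 1760-05-05
-- arbor.crv(p→/plucota) => ok
-- datewheel.stepdays(n→-327) => 1759-06-13
-- datewheel.monthhop(n→16) => 1760-10-13
-- datewheel.monthhop(n→-3) => 1760-07-13

Answer: 1759-06-13


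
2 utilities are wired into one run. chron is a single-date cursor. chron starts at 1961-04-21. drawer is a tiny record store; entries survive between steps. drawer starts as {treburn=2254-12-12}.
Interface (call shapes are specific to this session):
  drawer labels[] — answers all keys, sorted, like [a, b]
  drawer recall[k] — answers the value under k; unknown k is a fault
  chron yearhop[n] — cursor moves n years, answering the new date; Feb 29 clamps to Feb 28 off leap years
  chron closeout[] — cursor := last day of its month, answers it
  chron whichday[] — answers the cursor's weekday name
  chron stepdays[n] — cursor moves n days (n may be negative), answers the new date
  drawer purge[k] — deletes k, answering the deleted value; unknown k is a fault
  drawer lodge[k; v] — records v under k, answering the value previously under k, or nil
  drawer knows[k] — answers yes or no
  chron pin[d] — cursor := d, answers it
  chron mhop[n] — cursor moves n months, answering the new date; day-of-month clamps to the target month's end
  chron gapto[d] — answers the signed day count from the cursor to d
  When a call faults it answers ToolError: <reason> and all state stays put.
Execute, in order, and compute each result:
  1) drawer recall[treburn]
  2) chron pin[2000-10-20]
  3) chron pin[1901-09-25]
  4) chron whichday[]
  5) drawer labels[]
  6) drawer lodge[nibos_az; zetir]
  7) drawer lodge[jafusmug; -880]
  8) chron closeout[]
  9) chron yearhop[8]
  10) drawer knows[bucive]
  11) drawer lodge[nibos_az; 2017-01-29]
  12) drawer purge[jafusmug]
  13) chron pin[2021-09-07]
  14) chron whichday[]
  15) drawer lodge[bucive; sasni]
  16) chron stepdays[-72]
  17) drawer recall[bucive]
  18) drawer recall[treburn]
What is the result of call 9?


Answer: 1909-09-30

Derivation:
Do: drawer recall[k→treburn]
See: 2254-12-12
Do: chron pin[d→2000-10-20]
See: 2000-10-20
Do: chron pin[d→1901-09-25]
See: 1901-09-25
Do: chron whichday[]
See: Wednesday
Do: drawer labels[]
See: [treburn]
Do: drawer lodge[k→nibos_az; v→zetir]
See: nil
Do: drawer lodge[k→jafusmug; v→-880]
See: nil
Do: chron closeout[]
See: 1901-09-30
Do: chron yearhop[n→8]
See: 1909-09-30
Do: drawer knows[k→bucive]
See: no
Do: drawer lodge[k→nibos_az; v→2017-01-29]
See: zetir
Do: drawer purge[k→jafusmug]
See: -880
Do: chron pin[d→2021-09-07]
See: 2021-09-07
Do: chron whichday[]
See: Tuesday
Do: drawer lodge[k→bucive; v→sasni]
See: nil
Do: chron stepdays[n→-72]
See: 2021-06-27
Do: drawer recall[k→bucive]
See: sasni
Do: drawer recall[k→treburn]
See: 2254-12-12


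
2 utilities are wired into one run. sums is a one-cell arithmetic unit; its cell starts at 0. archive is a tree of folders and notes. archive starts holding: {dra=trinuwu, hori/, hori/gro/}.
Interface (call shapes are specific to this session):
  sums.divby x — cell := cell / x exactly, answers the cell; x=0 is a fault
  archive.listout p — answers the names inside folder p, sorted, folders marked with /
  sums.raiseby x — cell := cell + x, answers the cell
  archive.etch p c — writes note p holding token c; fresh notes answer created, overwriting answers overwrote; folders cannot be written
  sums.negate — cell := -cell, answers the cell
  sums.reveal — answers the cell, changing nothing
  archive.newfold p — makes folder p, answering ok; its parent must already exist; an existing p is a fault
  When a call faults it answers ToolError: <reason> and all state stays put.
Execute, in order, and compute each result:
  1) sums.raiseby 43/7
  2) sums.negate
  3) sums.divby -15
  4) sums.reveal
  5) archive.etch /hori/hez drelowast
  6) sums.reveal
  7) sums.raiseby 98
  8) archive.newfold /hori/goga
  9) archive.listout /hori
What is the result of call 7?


>>> raiseby x→43/7
[out] 43/7
>>> negate
[out] -43/7
>>> divby x→-15
[out] 43/105
>>> reveal
[out] 43/105
>>> etch p→/hori/hez c→drelowast
[out] created
>>> reveal
[out] 43/105
>>> raiseby x→98
[out] 10333/105
>>> newfold p→/hori/goga
[out] ok
>>> listout p→/hori
[out] [goga/, gro/, hez]

Answer: 10333/105


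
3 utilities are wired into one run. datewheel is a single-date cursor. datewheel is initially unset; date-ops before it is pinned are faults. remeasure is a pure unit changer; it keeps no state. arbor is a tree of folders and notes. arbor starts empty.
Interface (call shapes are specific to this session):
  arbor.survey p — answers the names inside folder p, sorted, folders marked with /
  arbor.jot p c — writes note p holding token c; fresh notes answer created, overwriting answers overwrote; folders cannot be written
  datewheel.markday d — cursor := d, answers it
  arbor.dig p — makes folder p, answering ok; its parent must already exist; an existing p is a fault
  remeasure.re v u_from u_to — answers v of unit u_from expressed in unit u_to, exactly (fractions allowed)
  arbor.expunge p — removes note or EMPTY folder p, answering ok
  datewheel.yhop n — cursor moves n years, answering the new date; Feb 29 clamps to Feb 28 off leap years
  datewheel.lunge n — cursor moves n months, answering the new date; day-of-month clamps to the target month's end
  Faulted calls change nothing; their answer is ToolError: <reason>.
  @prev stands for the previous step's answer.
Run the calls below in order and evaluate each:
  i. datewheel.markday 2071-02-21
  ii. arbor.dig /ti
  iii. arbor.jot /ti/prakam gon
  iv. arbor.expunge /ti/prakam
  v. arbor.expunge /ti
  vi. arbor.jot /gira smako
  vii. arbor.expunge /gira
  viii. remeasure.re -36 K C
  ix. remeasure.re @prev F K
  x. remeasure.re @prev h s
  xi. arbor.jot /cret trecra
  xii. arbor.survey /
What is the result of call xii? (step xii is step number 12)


Now I run markday on d: 2071-02-21, giving 2071-02-21.
Now I run dig on p: /ti, and observe ok.
Invoking jot on p: /ti/prakam, c: gon: created.
I use expunge on p: /ti/prakam, and get ok.
Next I call expunge on p: /ti, yielding ok.
I run jot on p: /gira, c: smako, giving created.
I try expunge on p: /gira, giving ok.
Next I call re on v: -36, u_from: K, u_to: C, giving -6183/20.
I invoke re on v: @prev, u_from: F, u_to: K, and get 3763/45.
Invoking re on v: @prev, u_from: h, u_to: s: 301040.
Using jot on p: /cret, c: trecra, and observe created.
I call survey on p: /, and get [cret].

Answer: [cret]


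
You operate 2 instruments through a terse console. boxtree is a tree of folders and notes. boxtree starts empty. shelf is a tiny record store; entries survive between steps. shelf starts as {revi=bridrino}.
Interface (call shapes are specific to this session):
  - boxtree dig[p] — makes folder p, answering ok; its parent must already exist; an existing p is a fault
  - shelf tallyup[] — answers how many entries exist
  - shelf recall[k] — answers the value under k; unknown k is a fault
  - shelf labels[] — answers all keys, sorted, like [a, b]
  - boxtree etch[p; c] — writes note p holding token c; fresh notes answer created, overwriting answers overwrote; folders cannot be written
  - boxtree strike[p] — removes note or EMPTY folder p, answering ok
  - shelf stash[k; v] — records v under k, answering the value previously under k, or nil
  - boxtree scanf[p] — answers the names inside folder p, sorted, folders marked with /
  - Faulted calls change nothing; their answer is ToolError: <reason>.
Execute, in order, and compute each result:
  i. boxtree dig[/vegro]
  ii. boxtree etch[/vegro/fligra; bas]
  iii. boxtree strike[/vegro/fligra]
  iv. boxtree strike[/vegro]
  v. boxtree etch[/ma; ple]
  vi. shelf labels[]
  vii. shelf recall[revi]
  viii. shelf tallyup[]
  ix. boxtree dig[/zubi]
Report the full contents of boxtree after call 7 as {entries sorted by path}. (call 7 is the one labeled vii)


! 1. boxtree dig(p→/vegro) -> ok
! 2. boxtree etch(p→/vegro/fligra, c→bas) -> created
! 3. boxtree strike(p→/vegro/fligra) -> ok
! 4. boxtree strike(p→/vegro) -> ok
! 5. boxtree etch(p→/ma, c→ple) -> created
! 6. shelf labels() -> [revi]
! 7. shelf recall(k→revi) -> bridrino
! 8. shelf tallyup() -> 1
! 9. boxtree dig(p→/zubi) -> ok

Answer: {ma=ple}


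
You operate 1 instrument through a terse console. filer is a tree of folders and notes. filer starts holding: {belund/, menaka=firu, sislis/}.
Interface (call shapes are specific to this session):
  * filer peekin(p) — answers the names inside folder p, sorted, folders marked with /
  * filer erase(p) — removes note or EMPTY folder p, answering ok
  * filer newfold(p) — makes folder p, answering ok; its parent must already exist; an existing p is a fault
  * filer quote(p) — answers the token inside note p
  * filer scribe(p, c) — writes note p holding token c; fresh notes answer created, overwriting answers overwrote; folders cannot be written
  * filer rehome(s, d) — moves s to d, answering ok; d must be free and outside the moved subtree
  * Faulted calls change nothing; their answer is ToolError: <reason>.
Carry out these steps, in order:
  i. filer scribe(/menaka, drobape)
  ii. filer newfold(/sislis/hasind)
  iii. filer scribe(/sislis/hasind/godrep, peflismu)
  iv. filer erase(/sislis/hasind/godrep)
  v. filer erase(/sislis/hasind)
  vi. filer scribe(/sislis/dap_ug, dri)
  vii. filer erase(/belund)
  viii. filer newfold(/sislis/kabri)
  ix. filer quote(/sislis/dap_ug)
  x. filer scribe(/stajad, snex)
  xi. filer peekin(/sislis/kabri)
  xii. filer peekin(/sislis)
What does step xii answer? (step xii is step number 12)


Answer: [dap_ug, kabri/]

Derivation:
// filer scribe(p='/menaka', c='drobape') -> overwrote
// filer newfold(p='/sislis/hasind') -> ok
// filer scribe(p='/sislis/hasind/godrep', c='peflismu') -> created
// filer erase(p='/sislis/hasind/godrep') -> ok
// filer erase(p='/sislis/hasind') -> ok
// filer scribe(p='/sislis/dap_ug', c='dri') -> created
// filer erase(p='/belund') -> ok
// filer newfold(p='/sislis/kabri') -> ok
// filer quote(p='/sislis/dap_ug') -> dri
// filer scribe(p='/stajad', c='snex') -> created
// filer peekin(p='/sislis/kabri') -> []
// filer peekin(p='/sislis') -> [dap_ug, kabri/]


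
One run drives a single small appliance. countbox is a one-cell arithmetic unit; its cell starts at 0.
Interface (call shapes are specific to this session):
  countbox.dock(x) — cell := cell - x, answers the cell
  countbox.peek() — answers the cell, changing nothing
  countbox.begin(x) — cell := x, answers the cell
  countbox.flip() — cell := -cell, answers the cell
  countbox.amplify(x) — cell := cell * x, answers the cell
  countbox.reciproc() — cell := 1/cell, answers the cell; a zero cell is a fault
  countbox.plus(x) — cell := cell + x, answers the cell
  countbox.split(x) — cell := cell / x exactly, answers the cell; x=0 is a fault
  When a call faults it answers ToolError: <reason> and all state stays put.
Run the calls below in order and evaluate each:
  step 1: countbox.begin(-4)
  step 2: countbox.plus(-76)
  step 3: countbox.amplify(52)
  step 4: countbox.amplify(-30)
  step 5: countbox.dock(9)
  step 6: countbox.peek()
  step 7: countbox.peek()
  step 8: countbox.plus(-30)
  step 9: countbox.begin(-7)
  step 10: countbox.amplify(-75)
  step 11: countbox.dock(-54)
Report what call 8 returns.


Do: begin[x='-4']
See: -4
Do: plus[x='-76']
See: -80
Do: amplify[x='52']
See: -4160
Do: amplify[x='-30']
See: 124800
Do: dock[x='9']
See: 124791
Do: peek[]
See: 124791
Do: peek[]
See: 124791
Do: plus[x='-30']
See: 124761
Do: begin[x='-7']
See: -7
Do: amplify[x='-75']
See: 525
Do: dock[x='-54']
See: 579

Answer: 124761
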